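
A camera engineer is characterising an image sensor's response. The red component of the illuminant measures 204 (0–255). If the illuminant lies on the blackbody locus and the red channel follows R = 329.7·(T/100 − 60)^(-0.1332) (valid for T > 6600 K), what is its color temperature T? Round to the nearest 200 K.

(t − 60)^(-0.1332) = 204/329.7 = 0.61874.
t − 60 = 0.61874^(1/-0.1332) = 0.61874^(-7.508) = 36.748, so t = 96.748.
T = 100·t = 9675 K → 9600 K to the nearest 200 K.

9600 K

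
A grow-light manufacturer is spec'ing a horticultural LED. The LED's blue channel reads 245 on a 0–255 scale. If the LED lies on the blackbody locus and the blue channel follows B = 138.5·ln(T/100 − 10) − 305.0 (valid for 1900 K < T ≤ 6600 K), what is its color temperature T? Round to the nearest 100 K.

ln(t − 10) = (245 + 305.0) / 138.5 = 3.9711.
t − 10 = e^3.9711 = 53.044, so t = 63.044.
T = 100·t = 6304 K → 6300 K to the nearest 100 K.

6300 K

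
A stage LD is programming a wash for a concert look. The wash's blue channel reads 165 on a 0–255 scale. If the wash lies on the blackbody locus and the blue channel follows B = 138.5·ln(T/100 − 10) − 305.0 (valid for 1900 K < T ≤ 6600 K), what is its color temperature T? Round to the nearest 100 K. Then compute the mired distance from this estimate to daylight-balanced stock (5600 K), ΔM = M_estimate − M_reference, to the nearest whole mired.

ln(t − 10) = (165 + 305.0) / 138.5 = 3.3935.
t − 10 = e^3.3935 = 29.770, so t = 39.770.
T = 100·t = 3977 K → 4000 K to the nearest 100 K.
M_estimate = 10⁶/4000 = 250.00; M_reference = 10⁶/5600 = 178.57.
ΔM = 250.00 − 178.57 = 71.43 → +71 mireds.

+71 mireds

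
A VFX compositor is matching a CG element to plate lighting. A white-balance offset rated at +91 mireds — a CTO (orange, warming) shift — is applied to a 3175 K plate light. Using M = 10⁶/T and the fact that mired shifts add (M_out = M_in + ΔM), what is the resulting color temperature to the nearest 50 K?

M_in = 10⁶/3175 = 314.96 mireds.
M_out = 314.96 + (+91) = 405.96 mireds.
T_out = 10⁶/405.96 = 2463.3 K → 2450 K.

2450 K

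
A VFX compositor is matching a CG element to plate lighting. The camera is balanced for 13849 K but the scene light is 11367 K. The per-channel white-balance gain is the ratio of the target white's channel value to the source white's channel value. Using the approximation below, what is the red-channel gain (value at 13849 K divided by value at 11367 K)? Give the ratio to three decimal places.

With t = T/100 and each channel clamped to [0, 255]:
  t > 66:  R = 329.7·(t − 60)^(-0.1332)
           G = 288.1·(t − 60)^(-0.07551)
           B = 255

At 11367 K (t = 113.67):
  R = 329.7·(113.67 − 60)^(-0.1332) = 329.7·53.67^(-0.1332) = 329.7·0.58830 = 193.963.
At 13849 K (t = 138.49):
  R = 329.7·(138.49 − 60)^(-0.1332) = 329.7·78.49^(-0.1332) = 329.7·0.55926 = 184.387.
Gain = 184.387 / 193.963 = 0.9506 → 0.951.

0.951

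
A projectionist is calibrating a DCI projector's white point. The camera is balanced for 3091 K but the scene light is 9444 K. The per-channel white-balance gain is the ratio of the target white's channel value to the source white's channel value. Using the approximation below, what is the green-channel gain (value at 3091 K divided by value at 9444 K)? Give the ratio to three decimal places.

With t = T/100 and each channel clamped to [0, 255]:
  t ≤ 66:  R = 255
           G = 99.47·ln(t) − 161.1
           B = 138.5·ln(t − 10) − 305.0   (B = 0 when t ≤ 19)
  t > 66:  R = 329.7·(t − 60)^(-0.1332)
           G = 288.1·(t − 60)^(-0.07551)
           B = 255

0.817

At 9444 K (t = 94.44):
  G = 288.1·(94.44 − 60)^(-0.07551) = 288.1·34.44^(-0.07551) = 288.1·0.76548 = 220.536.
At 3091 K (t = 30.91):
  G = 99.47·ln 30.91 − 161.1 = 99.47·3.4311 − 161.1 = 180.190.
Gain = 180.190 / 220.536 = 0.8171 → 0.817.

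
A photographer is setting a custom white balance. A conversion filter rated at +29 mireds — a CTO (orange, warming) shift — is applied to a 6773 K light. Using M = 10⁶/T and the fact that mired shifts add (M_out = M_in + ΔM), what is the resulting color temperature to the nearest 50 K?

M_in = 10⁶/6773 = 147.65 mireds.
M_out = 147.65 + (+29) = 176.65 mireds.
T_out = 10⁶/176.65 = 5661.1 K → 5650 K.

5650 K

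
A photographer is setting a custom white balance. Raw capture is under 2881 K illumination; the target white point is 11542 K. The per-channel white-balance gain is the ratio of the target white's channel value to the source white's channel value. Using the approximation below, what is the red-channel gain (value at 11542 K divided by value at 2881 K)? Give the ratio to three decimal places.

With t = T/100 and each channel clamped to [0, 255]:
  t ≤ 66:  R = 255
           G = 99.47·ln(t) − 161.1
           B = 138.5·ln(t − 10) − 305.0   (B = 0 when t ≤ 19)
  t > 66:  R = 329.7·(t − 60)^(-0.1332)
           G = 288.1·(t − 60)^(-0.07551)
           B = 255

At 2881 K (t = 28.81):
  R = 255 by definition for t ≤ 66.
At 11542 K (t = 115.42):
  R = 329.7·(115.42 − 60)^(-0.1332) = 329.7·55.42^(-0.1332) = 329.7·0.58579 = 193.136.
Gain = 193.136 / 255.000 = 0.7574 → 0.757.

0.757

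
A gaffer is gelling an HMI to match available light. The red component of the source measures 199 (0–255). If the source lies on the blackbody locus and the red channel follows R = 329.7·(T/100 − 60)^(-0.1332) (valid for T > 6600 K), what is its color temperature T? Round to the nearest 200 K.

(t − 60)^(-0.1332) = 199/329.7 = 0.60358.
t − 60 = 0.60358^(1/-0.1332) = 0.60358^(-7.508) = 44.273, so t = 104.273.
T = 100·t = 10427 K → 10400 K to the nearest 200 K.

10400 K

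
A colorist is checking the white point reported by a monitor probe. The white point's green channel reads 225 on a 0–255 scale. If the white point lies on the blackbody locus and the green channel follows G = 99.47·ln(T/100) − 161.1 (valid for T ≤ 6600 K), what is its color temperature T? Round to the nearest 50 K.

ln t = (225 + 161.1) / 99.47 = 3.8816.
t = e^3.8816 = 48.500.
T = 100·t = 4850 K → 4850 K to the nearest 50 K.

4850 K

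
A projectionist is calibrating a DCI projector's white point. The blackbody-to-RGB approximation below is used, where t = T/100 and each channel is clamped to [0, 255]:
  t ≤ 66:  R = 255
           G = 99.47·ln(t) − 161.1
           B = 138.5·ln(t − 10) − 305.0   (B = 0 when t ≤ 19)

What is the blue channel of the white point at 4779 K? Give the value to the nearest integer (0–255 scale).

t = 4779/100 = 47.79; the t ≤ 66 branch applies.
B = 138.5·ln(47.79 − 10) − 305.0 = 138.5·ln 37.79 − 305.0 = 138.5·3.6320 − 305.0 = 198.038.
Rounded: 198.

198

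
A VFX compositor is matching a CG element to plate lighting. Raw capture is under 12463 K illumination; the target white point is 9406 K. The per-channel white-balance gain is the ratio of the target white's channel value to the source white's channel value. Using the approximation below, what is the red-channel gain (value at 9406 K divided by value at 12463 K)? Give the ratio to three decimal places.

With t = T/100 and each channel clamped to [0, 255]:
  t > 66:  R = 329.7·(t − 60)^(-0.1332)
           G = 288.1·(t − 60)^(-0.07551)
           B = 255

At 12463 K (t = 124.63):
  R = 329.7·(124.63 − 60)^(-0.1332) = 329.7·64.63^(-0.1332) = 329.7·0.57392 = 189.221.
At 9406 K (t = 94.06):
  R = 329.7·(94.06 − 60)^(-0.1332) = 329.7·34.06^(-0.1332) = 329.7·0.62504 = 206.074.
Gain = 206.074 / 189.221 = 1.0891 → 1.089.

1.089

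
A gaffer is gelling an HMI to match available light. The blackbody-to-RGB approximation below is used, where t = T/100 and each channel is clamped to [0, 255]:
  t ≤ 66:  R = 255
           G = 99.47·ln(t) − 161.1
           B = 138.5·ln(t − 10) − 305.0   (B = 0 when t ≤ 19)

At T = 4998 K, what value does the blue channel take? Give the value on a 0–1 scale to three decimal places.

t = 4998/100 = 49.98; the t ≤ 66 branch applies.
B = 138.5·ln(49.98 − 10) − 305.0 = 138.5·ln 39.98 − 305.0 = 138.5·3.6884 − 305.0 = 205.841.
On a 0–1 scale: 205.841/255 = 0.8072 → 0.807.

0.807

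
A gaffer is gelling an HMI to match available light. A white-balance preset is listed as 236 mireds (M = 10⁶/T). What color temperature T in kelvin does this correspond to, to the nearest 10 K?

4240 K

T = 10⁶ / 236 = 4237.29 K → 4240 K.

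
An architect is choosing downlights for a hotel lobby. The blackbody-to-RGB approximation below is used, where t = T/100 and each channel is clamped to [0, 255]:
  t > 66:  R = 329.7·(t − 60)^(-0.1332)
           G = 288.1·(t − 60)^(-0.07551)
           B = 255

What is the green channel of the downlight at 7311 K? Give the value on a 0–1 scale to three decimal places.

0.930

t = 7311/100 = 73.11; the t > 66 branch applies.
G = 288.1·(73.11 − 60)^(-0.07551) = 288.1·13.11^(-0.07551) = 288.1·0.82340 = 237.221.
On a 0–1 scale: 237.221/255 = 0.9303 → 0.930.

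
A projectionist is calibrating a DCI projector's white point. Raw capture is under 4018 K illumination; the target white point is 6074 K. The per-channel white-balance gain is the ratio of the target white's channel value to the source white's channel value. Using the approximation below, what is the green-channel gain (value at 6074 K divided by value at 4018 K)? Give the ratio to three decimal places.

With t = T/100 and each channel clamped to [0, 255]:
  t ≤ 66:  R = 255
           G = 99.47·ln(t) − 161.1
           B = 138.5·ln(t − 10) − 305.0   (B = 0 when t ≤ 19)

1.199

At 4018 K (t = 40.18):
  G = 99.47·ln 40.18 − 161.1 = 99.47·3.6934 − 161.1 = 206.279.
At 6074 K (t = 60.74):
  G = 99.47·ln 60.74 − 161.1 = 99.47·4.1066 − 161.1 = 247.384.
Gain = 247.384 / 206.279 = 1.1993 → 1.199.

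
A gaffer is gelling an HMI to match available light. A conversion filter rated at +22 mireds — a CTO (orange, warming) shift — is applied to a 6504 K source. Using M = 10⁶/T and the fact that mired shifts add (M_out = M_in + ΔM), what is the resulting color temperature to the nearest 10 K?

M_in = 10⁶/6504 = 153.75 mireds.
M_out = 153.75 + (+22) = 175.75 mireds.
T_out = 10⁶/175.75 = 5689.9 K → 5690 K.

5690 K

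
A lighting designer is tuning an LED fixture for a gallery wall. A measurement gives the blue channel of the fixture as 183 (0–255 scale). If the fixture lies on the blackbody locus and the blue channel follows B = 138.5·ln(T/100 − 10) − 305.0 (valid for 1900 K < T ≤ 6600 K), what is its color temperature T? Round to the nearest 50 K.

ln(t − 10) = (183 + 305.0) / 138.5 = 3.5235.
t − 10 = e^3.5235 = 33.902, so t = 43.902.
T = 100·t = 4390 K → 4400 K to the nearest 50 K.

4400 K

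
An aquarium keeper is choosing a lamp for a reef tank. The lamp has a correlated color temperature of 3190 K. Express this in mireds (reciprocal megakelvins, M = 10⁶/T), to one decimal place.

M = 10⁶ / 3190 = 313.480 → 313.5 mireds.

313.5 mireds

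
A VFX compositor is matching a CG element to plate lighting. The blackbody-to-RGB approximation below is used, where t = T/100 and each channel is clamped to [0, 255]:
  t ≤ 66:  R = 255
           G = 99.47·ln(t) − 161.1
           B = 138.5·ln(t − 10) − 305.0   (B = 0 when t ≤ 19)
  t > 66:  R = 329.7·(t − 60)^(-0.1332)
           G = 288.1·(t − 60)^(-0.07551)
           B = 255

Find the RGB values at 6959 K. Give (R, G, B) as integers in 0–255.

(244, 243, 255)

t = 6959/100 = 69.59; the t > 66 branch applies.
R = 329.7·(69.59 − 60)^(-0.1332) = 329.7·9.59^(-0.1332) = 329.7·0.73998 = 243.972.
G = 288.1·(69.59 − 60)^(-0.07551) = 288.1·9.59^(-0.07551) = 288.1·0.84307 = 242.888.
B = 255 by definition for t > 66.
Rounded: (244, 243, 255).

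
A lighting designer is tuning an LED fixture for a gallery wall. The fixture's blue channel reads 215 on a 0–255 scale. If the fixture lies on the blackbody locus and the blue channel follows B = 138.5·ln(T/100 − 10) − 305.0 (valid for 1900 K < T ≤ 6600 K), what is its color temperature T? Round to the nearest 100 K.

ln(t − 10) = (215 + 305.0) / 138.5 = 3.7545.
t − 10 = e^3.7545 = 42.713, so t = 52.713.
T = 100·t = 5271 K → 5300 K to the nearest 100 K.

5300 K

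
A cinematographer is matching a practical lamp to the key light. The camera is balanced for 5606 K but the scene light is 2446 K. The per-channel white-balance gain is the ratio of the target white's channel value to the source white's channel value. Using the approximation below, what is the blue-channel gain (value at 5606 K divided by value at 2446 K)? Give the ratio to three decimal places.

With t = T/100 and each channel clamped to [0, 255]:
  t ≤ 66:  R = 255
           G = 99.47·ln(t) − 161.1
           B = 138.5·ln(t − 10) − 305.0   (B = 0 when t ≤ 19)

At 2446 K (t = 24.46):
  B = 138.5·ln(24.46 − 10) − 305.0 = 138.5·ln 14.46 − 305.0 = 138.5·2.6714 − 305.0 = 64.987.
At 5606 K (t = 56.06):
  B = 138.5·ln(56.06 − 10) − 305.0 = 138.5·ln 46.06 − 305.0 = 138.5·3.8299 − 305.0 = 225.447.
Gain = 225.447 / 64.987 = 3.4691 → 3.469.

3.469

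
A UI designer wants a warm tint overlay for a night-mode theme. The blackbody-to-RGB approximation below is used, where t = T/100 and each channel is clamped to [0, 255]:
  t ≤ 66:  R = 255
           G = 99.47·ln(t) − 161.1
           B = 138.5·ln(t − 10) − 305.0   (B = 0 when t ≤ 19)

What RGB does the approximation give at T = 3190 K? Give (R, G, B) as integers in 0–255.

t = 3190/100 = 31.9; the t ≤ 66 branch applies.
R = 255 by definition for t ≤ 66.
G = 99.47·ln 31.9 − 161.1 = 99.47·3.4626 − 161.1 = 183.325.
B = 138.5·ln(31.9 − 10) − 305.0 = 138.5·ln 21.9 − 305.0 = 138.5·3.0865 − 305.0 = 122.478.
Rounded: (255, 183, 122).

(255, 183, 122)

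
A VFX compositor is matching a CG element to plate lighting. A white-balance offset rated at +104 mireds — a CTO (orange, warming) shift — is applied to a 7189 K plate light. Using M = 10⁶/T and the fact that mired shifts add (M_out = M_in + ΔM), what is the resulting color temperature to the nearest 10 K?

4110 K

M_in = 10⁶/7189 = 139.10 mireds.
M_out = 139.10 + (+104) = 243.10 mireds.
T_out = 10⁶/243.10 = 4113.5 K → 4110 K.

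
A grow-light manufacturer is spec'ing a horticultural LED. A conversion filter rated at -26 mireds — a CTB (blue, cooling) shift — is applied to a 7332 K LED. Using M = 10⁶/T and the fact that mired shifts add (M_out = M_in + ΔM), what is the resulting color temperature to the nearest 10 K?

M_in = 10⁶/7332 = 136.39 mireds.
M_out = 136.39 + (-26) = 110.39 mireds.
T_out = 10⁶/110.39 = 9058.9 K → 9060 K.

9060 K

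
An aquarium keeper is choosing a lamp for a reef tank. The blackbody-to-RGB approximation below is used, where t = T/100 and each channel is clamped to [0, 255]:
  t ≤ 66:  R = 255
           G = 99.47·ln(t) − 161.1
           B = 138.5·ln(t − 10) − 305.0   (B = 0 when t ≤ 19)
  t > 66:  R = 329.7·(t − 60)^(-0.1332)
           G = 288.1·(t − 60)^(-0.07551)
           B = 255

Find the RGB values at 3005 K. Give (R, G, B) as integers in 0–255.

t = 3005/100 = 30.05; the t ≤ 66 branch applies.
R = 255 by definition for t ≤ 66.
G = 99.47·ln 30.05 − 161.1 = 99.47·3.4029 − 161.1 = 177.383.
B = 138.5·ln(30.05 − 10) − 305.0 = 138.5·ln 20.05 − 305.0 = 138.5·2.9982 − 305.0 = 110.255.
Rounded: (255, 177, 110).

(255, 177, 110)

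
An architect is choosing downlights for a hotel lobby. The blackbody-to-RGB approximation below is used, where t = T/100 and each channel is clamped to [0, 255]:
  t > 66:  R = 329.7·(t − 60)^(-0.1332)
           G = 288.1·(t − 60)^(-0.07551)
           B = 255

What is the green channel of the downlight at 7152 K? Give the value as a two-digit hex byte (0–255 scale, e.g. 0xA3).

0xF0

t = 7152/100 = 71.52; the t > 66 branch applies.
G = 288.1·(71.52 − 60)^(-0.07551) = 288.1·11.52^(-0.07551) = 288.1·0.83148 = 239.548.
Rounded: 240; in hex, 0xF0.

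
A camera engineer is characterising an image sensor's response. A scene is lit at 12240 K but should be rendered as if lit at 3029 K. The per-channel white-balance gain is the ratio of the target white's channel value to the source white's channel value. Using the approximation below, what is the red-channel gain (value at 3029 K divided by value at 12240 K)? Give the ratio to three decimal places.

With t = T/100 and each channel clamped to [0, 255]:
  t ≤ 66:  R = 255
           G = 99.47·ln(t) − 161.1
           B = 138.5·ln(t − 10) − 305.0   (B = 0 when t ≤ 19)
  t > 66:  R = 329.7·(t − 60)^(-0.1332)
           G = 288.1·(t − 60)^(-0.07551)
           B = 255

1.341

At 12240 K (t = 122.4):
  R = 329.7·(122.4 − 60)^(-0.1332) = 329.7·62.4^(-0.1332) = 329.7·0.57661 = 190.108.
At 3029 K (t = 30.29):
  R = 255 by definition for t ≤ 66.
Gain = 255.000 / 190.108 = 1.3413 → 1.341.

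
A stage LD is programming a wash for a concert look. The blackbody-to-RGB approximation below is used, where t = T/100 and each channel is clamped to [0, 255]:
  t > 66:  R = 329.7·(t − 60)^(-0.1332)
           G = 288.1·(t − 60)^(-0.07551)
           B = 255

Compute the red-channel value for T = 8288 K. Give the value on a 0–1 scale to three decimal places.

0.852

t = 8288/100 = 82.88; the t > 66 branch applies.
R = 329.7·(82.88 − 60)^(-0.1332) = 329.7·22.88^(-0.1332) = 329.7·0.65905 = 217.290.
On a 0–1 scale: 217.290/255 = 0.8521 → 0.852.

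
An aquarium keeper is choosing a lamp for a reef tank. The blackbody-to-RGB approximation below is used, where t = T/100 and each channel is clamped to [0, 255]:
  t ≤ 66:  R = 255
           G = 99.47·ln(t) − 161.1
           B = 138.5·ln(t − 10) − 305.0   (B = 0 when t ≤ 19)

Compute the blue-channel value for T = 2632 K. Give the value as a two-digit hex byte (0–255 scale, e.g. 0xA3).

0x52

t = 2632/100 = 26.32; the t ≤ 66 branch applies.
B = 138.5·ln(26.32 − 10) − 305.0 = 138.5·ln 16.32 − 305.0 = 138.5·2.7924 − 305.0 = 81.746.
Rounded: 82; in hex, 0x52.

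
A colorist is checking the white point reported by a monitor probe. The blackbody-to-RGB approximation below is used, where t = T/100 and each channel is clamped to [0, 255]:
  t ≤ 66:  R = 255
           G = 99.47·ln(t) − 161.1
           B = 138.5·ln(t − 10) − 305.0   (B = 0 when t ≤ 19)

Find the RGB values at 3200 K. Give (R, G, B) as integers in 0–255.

(255, 184, 123)

t = 3200/100 = 32; the t ≤ 66 branch applies.
R = 255 by definition for t ≤ 66.
G = 99.47·ln 32 − 161.1 = 99.47·3.4657 − 161.1 = 183.637.
B = 138.5·ln(32 − 10) − 305.0 = 138.5·ln 22 − 305.0 = 138.5·3.0910 − 305.0 = 123.109.
Rounded: (255, 184, 123).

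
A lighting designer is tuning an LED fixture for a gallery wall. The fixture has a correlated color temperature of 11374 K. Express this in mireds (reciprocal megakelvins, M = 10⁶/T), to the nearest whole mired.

M = 10⁶ / 11374 = 87.920 → 88 mireds.

88 mireds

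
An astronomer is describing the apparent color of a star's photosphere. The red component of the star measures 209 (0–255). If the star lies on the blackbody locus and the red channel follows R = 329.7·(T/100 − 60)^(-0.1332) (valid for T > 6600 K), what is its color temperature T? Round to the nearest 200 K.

(t − 60)^(-0.1332) = 209/329.7 = 0.63391.
t − 60 = 0.63391^(1/-0.1332) = 0.63391^(-7.508) = 30.639, so t = 90.639.
T = 100·t = 9064 K → 9000 K to the nearest 200 K.

9000 K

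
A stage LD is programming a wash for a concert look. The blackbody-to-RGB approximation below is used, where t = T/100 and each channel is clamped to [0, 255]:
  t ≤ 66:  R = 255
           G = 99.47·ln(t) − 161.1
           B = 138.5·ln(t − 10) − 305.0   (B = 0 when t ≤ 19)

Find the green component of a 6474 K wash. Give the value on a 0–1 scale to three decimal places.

0.995

t = 6474/100 = 64.74; the t ≤ 66 branch applies.
G = 99.47·ln 64.74 − 161.1 = 99.47·4.1704 − 161.1 = 253.728.
On a 0–1 scale: 253.728/255 = 0.9950 → 0.995.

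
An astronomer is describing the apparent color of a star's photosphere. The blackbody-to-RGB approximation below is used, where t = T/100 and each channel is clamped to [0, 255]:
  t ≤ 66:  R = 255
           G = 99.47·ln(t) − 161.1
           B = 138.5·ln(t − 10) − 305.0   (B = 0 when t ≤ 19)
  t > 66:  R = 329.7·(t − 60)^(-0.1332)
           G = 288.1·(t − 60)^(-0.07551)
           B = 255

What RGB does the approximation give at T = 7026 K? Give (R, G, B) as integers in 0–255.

(242, 242, 255)

t = 7026/100 = 70.26; the t > 66 branch applies.
R = 329.7·(70.26 − 60)^(-0.1332) = 329.7·10.26^(-0.1332) = 329.7·0.73336 = 241.788.
G = 288.1·(70.26 − 60)^(-0.07551) = 288.1·10.26^(-0.07551) = 288.1·0.83878 = 241.653.
B = 255 by definition for t > 66.
Rounded: (242, 242, 255).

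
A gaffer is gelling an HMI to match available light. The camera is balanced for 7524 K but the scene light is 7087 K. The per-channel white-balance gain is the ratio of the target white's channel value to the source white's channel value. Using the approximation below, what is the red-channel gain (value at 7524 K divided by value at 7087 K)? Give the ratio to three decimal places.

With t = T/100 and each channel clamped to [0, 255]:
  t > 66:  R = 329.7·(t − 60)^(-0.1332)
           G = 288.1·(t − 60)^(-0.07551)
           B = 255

0.956

At 7087 K (t = 70.87):
  R = 329.7·(70.87 − 60)^(-0.1332) = 329.7·10.87^(-0.1332) = 329.7·0.72774 = 239.935.
At 7524 K (t = 75.24):
  R = 329.7·(75.24 − 60)^(-0.1332) = 329.7·15.24^(-0.1332) = 329.7·0.69571 = 229.375.
Gain = 229.375 / 239.935 = 0.9560 → 0.956.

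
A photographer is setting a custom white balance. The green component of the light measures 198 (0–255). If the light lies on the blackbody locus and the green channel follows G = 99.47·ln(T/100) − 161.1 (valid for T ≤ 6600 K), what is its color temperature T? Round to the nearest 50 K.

ln t = (198 + 161.1) / 99.47 = 3.6101.
t = e^3.6101 = 36.971.
T = 100·t = 3697 K → 3700 K to the nearest 50 K.

3700 K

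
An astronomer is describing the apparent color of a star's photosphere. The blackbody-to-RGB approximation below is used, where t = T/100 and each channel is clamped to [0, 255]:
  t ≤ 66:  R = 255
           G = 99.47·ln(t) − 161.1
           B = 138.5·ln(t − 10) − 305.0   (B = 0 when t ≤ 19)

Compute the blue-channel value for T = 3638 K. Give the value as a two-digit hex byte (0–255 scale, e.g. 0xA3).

t = 3638/100 = 36.38; the t ≤ 66 branch applies.
B = 138.5·ln(36.38 − 10) − 305.0 = 138.5·ln 26.38 − 305.0 = 138.5·3.2726 − 305.0 = 148.256.
Rounded: 148; in hex, 0x94.

0x94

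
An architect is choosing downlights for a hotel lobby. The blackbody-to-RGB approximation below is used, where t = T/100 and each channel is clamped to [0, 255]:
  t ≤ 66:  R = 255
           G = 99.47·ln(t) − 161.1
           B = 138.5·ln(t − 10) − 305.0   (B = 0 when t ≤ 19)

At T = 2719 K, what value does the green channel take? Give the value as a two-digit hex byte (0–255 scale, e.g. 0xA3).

t = 2719/100 = 27.19; the t ≤ 66 branch applies.
G = 99.47·ln 27.19 − 161.1 = 99.47·3.3028 − 161.1 = 167.434.
Rounded: 167; in hex, 0xA7.

0xA7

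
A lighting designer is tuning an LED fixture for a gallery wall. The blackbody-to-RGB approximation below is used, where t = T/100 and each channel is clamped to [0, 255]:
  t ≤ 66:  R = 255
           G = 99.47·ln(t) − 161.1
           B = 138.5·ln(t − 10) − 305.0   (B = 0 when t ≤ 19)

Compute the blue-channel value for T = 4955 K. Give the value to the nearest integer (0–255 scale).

t = 4955/100 = 49.55; the t ≤ 66 branch applies.
B = 138.5·ln(49.55 − 10) − 305.0 = 138.5·ln 39.55 − 305.0 = 138.5·3.6776 − 305.0 = 204.343.
Rounded: 204.

204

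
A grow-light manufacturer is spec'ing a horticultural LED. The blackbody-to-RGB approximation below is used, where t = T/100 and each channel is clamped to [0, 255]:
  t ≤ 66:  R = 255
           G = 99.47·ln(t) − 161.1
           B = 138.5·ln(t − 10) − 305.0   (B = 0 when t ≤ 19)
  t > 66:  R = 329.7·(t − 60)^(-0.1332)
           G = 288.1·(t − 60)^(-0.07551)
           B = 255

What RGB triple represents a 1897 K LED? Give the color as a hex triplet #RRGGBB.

#FF8400

t = 1897/100 = 18.97; the t ≤ 66 branch applies.
R = 255 by definition for t ≤ 66.
G = 99.47·ln 18.97 − 161.1 = 99.47·2.9429 − 161.1 = 131.626.
t = 18.97 ≤ 19, so B = 0.
Rounded: (255, 132, 0).
In hex: #FF8400.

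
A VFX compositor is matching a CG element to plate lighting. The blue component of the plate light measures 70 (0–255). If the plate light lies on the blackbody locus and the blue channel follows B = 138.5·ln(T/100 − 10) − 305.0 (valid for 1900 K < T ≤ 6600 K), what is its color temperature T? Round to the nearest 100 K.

ln(t − 10) = (70 + 305.0) / 138.5 = 2.7076.
t − 10 = e^2.7076 = 14.993, so t = 24.993.
T = 100·t = 2499 K → 2500 K to the nearest 100 K.

2500 K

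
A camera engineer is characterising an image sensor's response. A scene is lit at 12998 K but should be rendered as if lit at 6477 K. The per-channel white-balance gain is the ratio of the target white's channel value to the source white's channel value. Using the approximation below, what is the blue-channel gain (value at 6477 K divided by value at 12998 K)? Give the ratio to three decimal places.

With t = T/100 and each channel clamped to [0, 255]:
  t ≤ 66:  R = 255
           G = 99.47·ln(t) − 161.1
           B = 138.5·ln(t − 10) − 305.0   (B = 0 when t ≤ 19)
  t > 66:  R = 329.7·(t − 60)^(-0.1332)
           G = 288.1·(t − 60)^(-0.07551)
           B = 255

At 12998 K (t = 129.98):
  B = 255 by definition for t > 66.
At 6477 K (t = 64.77):
  B = 138.5·ln(64.77 − 10) − 305.0 = 138.5·ln 54.77 − 305.0 = 138.5·4.0031 − 305.0 = 249.435.
Gain = 249.435 / 255.000 = 0.9782 → 0.978.

0.978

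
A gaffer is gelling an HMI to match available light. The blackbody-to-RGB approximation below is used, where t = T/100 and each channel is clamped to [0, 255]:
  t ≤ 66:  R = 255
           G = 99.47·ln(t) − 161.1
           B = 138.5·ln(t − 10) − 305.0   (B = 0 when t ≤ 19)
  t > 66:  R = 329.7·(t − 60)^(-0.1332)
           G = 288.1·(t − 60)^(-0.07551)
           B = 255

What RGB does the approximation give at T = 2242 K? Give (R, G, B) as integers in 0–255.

t = 2242/100 = 22.42; the t ≤ 66 branch applies.
R = 255 by definition for t ≤ 66.
G = 99.47·ln 22.42 − 161.1 = 99.47·3.1100 − 161.1 = 148.247.
B = 138.5·ln(22.42 − 10) − 305.0 = 138.5·ln 12.42 − 305.0 = 138.5·2.5193 − 305.0 = 43.924.
Rounded: (255, 148, 44).

(255, 148, 44)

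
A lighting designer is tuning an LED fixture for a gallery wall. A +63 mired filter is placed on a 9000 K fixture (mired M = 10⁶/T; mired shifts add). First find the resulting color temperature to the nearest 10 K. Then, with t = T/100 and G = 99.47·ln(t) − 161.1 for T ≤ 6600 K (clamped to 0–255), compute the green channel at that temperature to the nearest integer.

242

M_in = 10⁶/9000 = 111.11; M_out = 111.11 + (+63) = 174.11.
T_out = 10⁶/174.11 = 5743.5 K → 5740 K; t = 57.4.
G = 99.47·ln 57.4 − 161.1 = 99.47·4.0500 − 161.1 = 241.758.
Rounded: 242.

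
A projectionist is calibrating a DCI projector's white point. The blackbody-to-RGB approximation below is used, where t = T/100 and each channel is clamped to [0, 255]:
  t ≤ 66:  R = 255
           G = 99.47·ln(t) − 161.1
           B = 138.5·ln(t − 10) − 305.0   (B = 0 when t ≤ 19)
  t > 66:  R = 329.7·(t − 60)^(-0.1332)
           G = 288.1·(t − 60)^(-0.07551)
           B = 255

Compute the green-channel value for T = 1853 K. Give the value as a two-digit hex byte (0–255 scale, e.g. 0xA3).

t = 1853/100 = 18.53; the t ≤ 66 branch applies.
G = 99.47·ln 18.53 − 161.1 = 99.47·2.9194 − 161.1 = 129.292.
Rounded: 129; in hex, 0x81.

0x81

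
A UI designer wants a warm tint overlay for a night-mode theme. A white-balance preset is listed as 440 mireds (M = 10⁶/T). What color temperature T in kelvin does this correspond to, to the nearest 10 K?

T = 10⁶ / 440 = 2272.73 K → 2270 K.

2270 K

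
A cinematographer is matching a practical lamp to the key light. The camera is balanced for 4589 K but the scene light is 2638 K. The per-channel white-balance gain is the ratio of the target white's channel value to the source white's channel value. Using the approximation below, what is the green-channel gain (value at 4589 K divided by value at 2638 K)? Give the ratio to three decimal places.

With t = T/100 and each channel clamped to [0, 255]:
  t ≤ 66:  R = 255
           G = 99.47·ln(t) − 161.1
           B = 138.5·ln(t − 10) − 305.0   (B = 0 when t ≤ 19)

1.335

At 2638 K (t = 26.38):
  G = 99.47·ln 26.38 − 161.1 = 99.47·3.2726 − 161.1 = 164.426.
At 4589 K (t = 45.89):
  G = 99.47·ln 45.89 − 161.1 = 99.47·3.8262 − 161.1 = 219.497.
Gain = 219.497 / 164.426 = 1.3349 → 1.335.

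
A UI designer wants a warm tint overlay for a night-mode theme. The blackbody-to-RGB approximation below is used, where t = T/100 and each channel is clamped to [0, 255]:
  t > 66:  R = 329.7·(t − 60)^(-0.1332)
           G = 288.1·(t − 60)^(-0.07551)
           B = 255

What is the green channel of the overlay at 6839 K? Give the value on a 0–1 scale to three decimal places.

t = 6839/100 = 68.39; the t > 66 branch applies.
G = 288.1·(68.39 − 60)^(-0.07551) = 288.1·8.39^(-0.07551) = 288.1·0.85162 = 245.352.
On a 0–1 scale: 245.352/255 = 0.9622 → 0.962.

0.962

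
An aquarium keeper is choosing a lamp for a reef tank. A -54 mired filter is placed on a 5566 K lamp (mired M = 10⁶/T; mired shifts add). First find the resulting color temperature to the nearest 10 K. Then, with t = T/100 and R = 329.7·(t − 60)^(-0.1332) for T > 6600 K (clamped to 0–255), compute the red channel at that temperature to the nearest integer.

M_in = 10⁶/5566 = 179.66; M_out = 179.66 + (-54) = 125.66.
T_out = 10⁶/125.66 = 7957.8 K → 7960 K; t = 79.6.
R = 329.7·(79.6 − 60)^(-0.1332) = 329.7·19.6^(-0.1332) = 329.7·0.67278 = 221.815.
Rounded: 222.

222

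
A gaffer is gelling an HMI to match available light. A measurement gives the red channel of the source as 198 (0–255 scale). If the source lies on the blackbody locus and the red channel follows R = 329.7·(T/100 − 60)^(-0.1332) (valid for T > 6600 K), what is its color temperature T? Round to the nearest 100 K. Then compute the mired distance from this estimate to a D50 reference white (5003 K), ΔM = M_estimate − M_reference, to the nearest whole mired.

(t − 60)^(-0.1332) = 198/329.7 = 0.60055.
t − 60 = 0.60055^(1/-0.1332) = 0.60055^(-7.508) = 45.980, so t = 105.980.
T = 100·t = 10598 K → 10600 K to the nearest 100 K.
M_estimate = 10⁶/10600 = 94.34; M_reference = 10⁶/5003 = 199.88.
ΔM = 94.34 − 199.88 = -105.54 → -106 mireds.

-106 mireds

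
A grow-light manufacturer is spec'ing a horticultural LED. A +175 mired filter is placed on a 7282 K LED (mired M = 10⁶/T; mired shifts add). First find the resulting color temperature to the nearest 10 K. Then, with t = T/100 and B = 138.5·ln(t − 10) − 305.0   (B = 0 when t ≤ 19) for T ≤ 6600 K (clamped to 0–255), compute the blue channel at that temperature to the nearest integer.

123

M_in = 10⁶/7282 = 137.32; M_out = 137.32 + (+175) = 312.32.
T_out = 10⁶/312.32 = 3201.8 K → 3200 K; t = 32.
B = 138.5·ln(32 − 10) − 305.0 = 138.5·ln 22 − 305.0 = 138.5·3.0910 − 305.0 = 123.109.
Rounded: 123.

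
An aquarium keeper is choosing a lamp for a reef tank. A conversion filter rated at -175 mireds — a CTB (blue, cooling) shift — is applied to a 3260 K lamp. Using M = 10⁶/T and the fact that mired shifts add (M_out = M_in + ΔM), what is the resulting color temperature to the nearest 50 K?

M_in = 10⁶/3260 = 306.75 mireds.
M_out = 306.75 + (-175) = 131.75 mireds.
T_out = 10⁶/131.75 = 7590.2 K → 7600 K.

7600 K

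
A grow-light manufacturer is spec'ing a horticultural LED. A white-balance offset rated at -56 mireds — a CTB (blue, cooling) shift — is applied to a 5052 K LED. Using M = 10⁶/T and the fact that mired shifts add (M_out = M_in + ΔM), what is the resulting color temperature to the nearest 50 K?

7050 K

M_in = 10⁶/5052 = 197.94 mireds.
M_out = 197.94 + (-56) = 141.94 mireds.
T_out = 10⁶/141.94 = 7045.2 K → 7050 K.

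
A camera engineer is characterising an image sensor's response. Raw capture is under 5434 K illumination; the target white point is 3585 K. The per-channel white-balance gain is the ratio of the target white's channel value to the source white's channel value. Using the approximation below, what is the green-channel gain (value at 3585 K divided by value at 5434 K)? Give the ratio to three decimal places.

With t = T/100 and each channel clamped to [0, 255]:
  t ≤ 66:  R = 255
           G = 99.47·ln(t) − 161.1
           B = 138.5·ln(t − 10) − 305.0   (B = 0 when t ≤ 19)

0.825

At 5434 K (t = 54.34):
  G = 99.47·ln 54.34 − 161.1 = 99.47·3.9953 − 161.1 = 236.309.
At 3585 K (t = 35.85):
  G = 99.47·ln 35.85 − 161.1 = 99.47·3.5793 − 161.1 = 194.937.
Gain = 194.937 / 236.309 = 0.8249 → 0.825.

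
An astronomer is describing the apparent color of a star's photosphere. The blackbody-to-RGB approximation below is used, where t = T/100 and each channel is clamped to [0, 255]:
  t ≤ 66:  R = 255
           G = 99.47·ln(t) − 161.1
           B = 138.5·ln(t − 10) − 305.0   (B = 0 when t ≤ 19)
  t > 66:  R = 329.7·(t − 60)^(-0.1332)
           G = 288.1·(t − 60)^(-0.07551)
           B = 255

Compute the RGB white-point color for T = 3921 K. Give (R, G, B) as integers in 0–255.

(255, 204, 162)

t = 3921/100 = 39.21; the t ≤ 66 branch applies.
R = 255 by definition for t ≤ 66.
G = 99.47·ln 39.21 − 161.1 = 99.47·3.6689 − 161.1 = 203.849.
B = 138.5·ln(39.21 − 10) − 305.0 = 138.5·ln 29.21 − 305.0 = 138.5·3.3745 − 305.0 = 162.370.
Rounded: (255, 204, 162).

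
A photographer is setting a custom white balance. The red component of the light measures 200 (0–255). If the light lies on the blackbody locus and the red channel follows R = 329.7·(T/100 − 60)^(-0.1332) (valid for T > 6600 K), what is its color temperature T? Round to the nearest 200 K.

10200 K

(t − 60)^(-0.1332) = 200/329.7 = 0.60661.
t − 60 = 0.60661^(1/-0.1332) = 0.60661^(-7.508) = 42.638, so t = 102.638.
T = 100·t = 10264 K → 10200 K to the nearest 200 K.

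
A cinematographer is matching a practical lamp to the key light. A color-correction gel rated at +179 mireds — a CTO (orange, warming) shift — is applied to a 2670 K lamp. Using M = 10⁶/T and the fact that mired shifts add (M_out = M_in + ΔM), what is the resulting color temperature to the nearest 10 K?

1810 K

M_in = 10⁶/2670 = 374.53 mireds.
M_out = 374.53 + (+179) = 553.53 mireds.
T_out = 10⁶/553.53 = 1806.6 K → 1810 K.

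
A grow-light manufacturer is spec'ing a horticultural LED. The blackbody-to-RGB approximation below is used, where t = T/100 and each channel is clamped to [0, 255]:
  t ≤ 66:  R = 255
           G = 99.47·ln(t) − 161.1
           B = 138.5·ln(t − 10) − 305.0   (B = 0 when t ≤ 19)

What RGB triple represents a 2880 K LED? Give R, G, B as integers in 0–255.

t = 2880/100 = 28.8; the t ≤ 66 branch applies.
R = 255 by definition for t ≤ 66.
G = 99.47·ln 28.8 − 161.1 = 99.47·3.3604 − 161.1 = 173.157.
B = 138.5·ln(28.8 − 10) − 305.0 = 138.5·ln 18.8 − 305.0 = 138.5·2.9339 − 305.0 = 101.339.
Rounded: (255, 173, 101).

R=255, G=173, B=101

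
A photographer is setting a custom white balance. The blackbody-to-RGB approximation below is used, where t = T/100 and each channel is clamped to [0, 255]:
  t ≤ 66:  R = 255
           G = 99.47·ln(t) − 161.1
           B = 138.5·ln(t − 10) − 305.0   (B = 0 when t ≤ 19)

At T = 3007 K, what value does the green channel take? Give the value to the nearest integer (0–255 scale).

177

t = 3007/100 = 30.07; the t ≤ 66 branch applies.
G = 99.47·ln 30.07 − 161.1 = 99.47·3.4035 − 161.1 = 177.449.
Rounded: 177.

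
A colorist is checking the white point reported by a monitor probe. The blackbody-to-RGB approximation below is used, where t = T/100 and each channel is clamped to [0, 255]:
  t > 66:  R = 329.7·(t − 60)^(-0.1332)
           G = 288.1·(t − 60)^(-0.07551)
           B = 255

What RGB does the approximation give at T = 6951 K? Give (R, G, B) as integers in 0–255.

(244, 243, 255)

t = 6951/100 = 69.51; the t > 66 branch applies.
R = 329.7·(69.51 − 60)^(-0.1332) = 329.7·9.51^(-0.1332) = 329.7·0.74081 = 244.245.
G = 288.1·(69.51 − 60)^(-0.07551) = 288.1·9.51^(-0.07551) = 288.1·0.84360 = 243.042.
B = 255 by definition for t > 66.
Rounded: (244, 243, 255).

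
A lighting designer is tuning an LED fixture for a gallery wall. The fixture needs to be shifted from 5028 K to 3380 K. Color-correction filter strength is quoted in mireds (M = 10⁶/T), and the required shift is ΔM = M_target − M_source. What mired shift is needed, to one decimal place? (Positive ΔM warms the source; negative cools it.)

+97.0 mireds

M_source = 10⁶/5028 = 198.886; M_target = 10⁶/3380 = 295.858.
ΔM = 295.858 − 198.886 = 96.972 → +97.0 mireds, a warming shift.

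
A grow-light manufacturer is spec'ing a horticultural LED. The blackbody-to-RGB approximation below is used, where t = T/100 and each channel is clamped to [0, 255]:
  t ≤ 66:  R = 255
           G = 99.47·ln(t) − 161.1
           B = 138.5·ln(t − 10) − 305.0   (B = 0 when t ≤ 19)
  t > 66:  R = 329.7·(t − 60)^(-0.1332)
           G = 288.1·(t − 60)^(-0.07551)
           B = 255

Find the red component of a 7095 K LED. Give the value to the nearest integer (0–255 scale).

t = 7095/100 = 70.95; the t > 66 branch applies.
R = 329.7·(70.95 − 60)^(-0.1332) = 329.7·10.95^(-0.1332) = 329.7·0.72703 = 239.701.
Rounded: 240.

240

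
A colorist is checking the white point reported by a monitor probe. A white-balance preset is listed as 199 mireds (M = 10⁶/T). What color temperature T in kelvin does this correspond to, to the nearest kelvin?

5025 K

T = 10⁶ / 199 = 5025.13 K → 5025 K.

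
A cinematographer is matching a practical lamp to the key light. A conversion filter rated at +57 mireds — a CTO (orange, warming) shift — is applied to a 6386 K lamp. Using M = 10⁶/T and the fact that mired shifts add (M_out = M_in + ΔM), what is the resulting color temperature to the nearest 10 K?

4680 K

M_in = 10⁶/6386 = 156.59 mireds.
M_out = 156.59 + (+57) = 213.59 mireds.
T_out = 10⁶/213.59 = 4681.8 K → 4680 K.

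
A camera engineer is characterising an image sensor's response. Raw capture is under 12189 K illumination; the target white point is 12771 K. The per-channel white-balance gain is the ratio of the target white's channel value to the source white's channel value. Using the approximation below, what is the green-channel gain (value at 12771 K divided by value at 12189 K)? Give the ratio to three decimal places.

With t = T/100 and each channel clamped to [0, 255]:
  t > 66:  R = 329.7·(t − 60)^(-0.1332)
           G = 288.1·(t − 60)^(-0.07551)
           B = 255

0.993

At 12189 K (t = 121.89):
  G = 288.1·(121.89 − 60)^(-0.07551) = 288.1·61.89^(-0.07551) = 288.1·0.73234 = 210.988.
At 12771 K (t = 127.71):
  G = 288.1·(127.71 − 60)^(-0.07551) = 288.1·67.71^(-0.07551) = 288.1·0.72739 = 209.561.
Gain = 209.561 / 210.988 = 0.9932 → 0.993.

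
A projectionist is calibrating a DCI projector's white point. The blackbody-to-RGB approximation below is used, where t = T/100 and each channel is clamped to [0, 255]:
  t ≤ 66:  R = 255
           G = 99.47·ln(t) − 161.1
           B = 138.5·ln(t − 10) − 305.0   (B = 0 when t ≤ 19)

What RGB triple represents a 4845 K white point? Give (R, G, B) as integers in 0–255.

t = 4845/100 = 48.45; the t ≤ 66 branch applies.
R = 255 by definition for t ≤ 66.
G = 99.47·ln 48.45 − 161.1 = 99.47·3.8805 − 161.1 = 224.897.
B = 138.5·ln(48.45 − 10) − 305.0 = 138.5·ln 38.45 − 305.0 = 138.5·3.6494 − 305.0 = 200.436.
Rounded: (255, 225, 200).

(255, 225, 200)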